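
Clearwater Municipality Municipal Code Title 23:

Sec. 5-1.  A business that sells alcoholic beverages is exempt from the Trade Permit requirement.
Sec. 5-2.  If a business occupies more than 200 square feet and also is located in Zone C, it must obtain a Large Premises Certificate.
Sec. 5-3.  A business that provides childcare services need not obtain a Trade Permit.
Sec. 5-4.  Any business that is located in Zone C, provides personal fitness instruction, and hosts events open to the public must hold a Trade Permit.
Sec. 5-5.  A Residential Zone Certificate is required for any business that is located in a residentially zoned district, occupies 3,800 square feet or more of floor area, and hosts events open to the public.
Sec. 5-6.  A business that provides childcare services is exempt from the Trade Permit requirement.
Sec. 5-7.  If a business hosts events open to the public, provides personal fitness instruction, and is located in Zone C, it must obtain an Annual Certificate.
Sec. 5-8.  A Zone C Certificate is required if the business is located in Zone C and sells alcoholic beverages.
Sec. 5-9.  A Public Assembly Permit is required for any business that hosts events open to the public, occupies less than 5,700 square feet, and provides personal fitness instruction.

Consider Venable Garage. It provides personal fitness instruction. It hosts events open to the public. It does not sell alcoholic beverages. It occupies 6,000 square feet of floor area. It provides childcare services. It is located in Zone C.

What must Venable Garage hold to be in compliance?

Annual Certificate, Large Premises Certificate

Sec. 5-1. does not sell alcoholic beverages → Trade Permit exemption does not apply.
Sec. 5-2. floor area 6,000 square feet > 200 square feet; is located in Zone C → Large Premises Certificate required.
Sec. 5-3. provides childcare services → exempt from Trade Permit.
Sec. 5-4. is located in Zone C; provides personal fitness instruction; hosts events open to the public → Trade Permit required.
Sec. 5-5. is located in Zone C (not: is located in a residentially zoned district); floor area 6,000 square feet ≥ 3,800 square feet; hosts events open to the public → Residential Zone Certificate not required.
Sec. 5-6. provides childcare services → exempt from Trade Permit.
Sec. 5-7. hosts events open to the public; provides personal fitness instruction; is located in Zone C → Annual Certificate required.
Sec. 5-8. is located in Zone C; does not sell alcoholic beverages → Zone C Certificate not required.
Sec. 5-9. hosts events open to the public; floor area 6,000 square feet ≥ 5,700 square feet; provides personal fitness instruction → Public Assembly Permit not required.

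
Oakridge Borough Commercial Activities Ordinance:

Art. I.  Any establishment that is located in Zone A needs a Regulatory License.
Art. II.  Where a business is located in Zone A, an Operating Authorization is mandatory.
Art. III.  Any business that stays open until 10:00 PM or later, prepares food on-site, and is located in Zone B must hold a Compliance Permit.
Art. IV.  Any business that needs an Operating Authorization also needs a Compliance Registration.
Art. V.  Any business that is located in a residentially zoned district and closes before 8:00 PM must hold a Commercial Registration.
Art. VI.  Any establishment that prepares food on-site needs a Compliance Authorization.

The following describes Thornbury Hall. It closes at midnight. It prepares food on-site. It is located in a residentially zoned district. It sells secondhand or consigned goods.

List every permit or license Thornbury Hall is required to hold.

Compliance Authorization

Art. I. is located in a residentially zoned district (not: is located in Zone A) → Regulatory License not required.
Art. II. is located in a residentially zoned district (not: is located in Zone A) → Operating Authorization not required.
Art. III. closes midnight, after 10:00 PM; prepares food on-site; is located in a residentially zoned district (not: is located in Zone B) → Compliance Permit not required.
Art. IV. Operating Authorization is not required → no effect.
Art. V. is located in a residentially zoned district; closes midnight, after 8:00 PM → Commercial Registration not required.
Art. VI. prepares food on-site → Compliance Authorization required.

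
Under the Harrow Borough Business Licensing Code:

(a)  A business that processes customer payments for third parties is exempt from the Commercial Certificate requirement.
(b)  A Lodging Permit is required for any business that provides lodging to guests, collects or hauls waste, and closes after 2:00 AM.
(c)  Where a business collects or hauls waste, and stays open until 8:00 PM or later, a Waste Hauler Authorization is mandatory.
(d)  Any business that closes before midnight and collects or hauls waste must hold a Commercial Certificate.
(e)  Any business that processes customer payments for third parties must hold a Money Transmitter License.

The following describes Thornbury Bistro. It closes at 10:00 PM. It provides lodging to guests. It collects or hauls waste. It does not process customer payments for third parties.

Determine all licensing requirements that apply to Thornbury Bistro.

Commercial Certificate, Waste Hauler Authorization

(a) does not process customer payments for third parties → Commercial Certificate exemption does not apply.
(b) provides lodging to guests; collects or hauls waste; closes 10:00 PM, at/before 2:00 AM → Lodging Permit not required.
(c) collects or hauls waste; closes 10:00 PM, after 8:00 PM → Waste Hauler Authorization required.
(d) closes 10:00 PM, at/before midnight; collects or hauls waste → Commercial Certificate required.
(e) does not process customer payments for third parties → Money Transmitter License not required.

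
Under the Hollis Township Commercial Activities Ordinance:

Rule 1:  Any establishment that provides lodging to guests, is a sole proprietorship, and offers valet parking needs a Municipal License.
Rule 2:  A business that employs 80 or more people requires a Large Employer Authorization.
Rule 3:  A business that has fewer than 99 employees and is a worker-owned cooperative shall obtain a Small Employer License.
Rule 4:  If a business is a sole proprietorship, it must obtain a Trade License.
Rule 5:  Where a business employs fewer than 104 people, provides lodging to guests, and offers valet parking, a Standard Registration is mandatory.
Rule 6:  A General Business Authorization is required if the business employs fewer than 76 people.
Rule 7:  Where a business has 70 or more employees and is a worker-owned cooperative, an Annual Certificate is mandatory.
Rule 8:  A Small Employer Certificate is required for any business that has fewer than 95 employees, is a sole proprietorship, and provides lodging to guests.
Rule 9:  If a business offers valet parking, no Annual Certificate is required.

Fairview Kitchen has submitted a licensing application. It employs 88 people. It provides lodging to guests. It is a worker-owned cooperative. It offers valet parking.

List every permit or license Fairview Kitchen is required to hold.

Rule 1: provides lodging to guests; is a worker-owned cooperative (not: is a sole proprietorship); offers valet parking → Municipal License not required.
Rule 2: employees 88 ≥ 80 → Large Employer Authorization required.
Rule 3: employees 88 < 99; is a worker-owned cooperative → Small Employer License required.
Rule 4: is a worker-owned cooperative (not: is a sole proprietorship) → Trade License not required.
Rule 5: employees 88 < 104; provides lodging to guests; offers valet parking → Standard Registration required.
Rule 6: employees 88 ≥ 76 → General Business Authorization not required.
Rule 7: employees 88 ≥ 70; is a worker-owned cooperative → Annual Certificate required.
Rule 8: employees 88 < 95; is a worker-owned cooperative (not: is a sole proprietorship); provides lodging to guests → Small Employer Certificate not required.
Rule 9: offers valet parking → exempt from Annual Certificate.

Large Employer Authorization, Small Employer License, Standard Registration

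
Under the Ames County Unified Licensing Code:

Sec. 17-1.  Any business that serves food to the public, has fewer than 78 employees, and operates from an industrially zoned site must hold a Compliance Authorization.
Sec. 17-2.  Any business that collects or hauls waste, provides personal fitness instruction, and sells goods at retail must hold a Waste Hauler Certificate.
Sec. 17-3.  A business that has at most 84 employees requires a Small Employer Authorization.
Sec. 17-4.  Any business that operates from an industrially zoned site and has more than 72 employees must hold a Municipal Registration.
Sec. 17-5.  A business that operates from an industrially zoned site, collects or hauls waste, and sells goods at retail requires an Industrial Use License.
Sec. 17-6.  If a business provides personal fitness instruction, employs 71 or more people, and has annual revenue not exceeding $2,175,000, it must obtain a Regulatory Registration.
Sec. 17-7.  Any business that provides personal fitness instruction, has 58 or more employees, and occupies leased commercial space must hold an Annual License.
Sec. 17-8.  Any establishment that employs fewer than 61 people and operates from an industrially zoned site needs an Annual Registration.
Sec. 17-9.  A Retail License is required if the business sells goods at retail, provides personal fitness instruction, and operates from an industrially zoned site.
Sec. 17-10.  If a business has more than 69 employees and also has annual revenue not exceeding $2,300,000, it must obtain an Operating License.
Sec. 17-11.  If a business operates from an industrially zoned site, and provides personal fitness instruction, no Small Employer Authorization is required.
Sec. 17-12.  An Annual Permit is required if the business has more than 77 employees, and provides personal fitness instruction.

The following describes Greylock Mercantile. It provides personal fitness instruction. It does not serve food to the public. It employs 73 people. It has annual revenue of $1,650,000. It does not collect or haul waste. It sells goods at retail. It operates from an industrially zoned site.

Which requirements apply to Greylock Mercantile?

Municipal Registration, Operating License, Regulatory Registration, Retail License

Sec. 17-1. does not serve food to the public; employees 73 < 78; operates from an industrially zoned site → Compliance Authorization not required.
Sec. 17-2. does not collect or haul waste; provides personal fitness instruction; sells goods at retail → Waste Hauler Certificate not required.
Sec. 17-3. employees 73 ≤ 84 → Small Employer Authorization required.
Sec. 17-4. operates from an industrially zoned site; employees 73 > 72 → Municipal Registration required.
Sec. 17-5. operates from an industrially zoned site; does not collect or haul waste; sells goods at retail → Industrial Use License not required.
Sec. 17-6. provides personal fitness instruction; employees 73 ≥ 71; revenue $1,650,000 ≤ $2,175,000 → Regulatory Registration required.
Sec. 17-7. provides personal fitness instruction; employees 73 ≥ 58; operates from an industrially zoned site (not: occupies leased commercial space) → Annual License not required.
Sec. 17-8. employees 73 ≥ 61; operates from an industrially zoned site → Annual Registration not required.
Sec. 17-9. sells goods at retail; provides personal fitness instruction; operates from an industrially zoned site → Retail License required.
Sec. 17-10. employees 73 > 69; revenue $1,650,000 ≤ $2,300,000 → Operating License required.
Sec. 17-11. operates from an industrially zoned site; provides personal fitness instruction → exempt from Small Employer Authorization.
Sec. 17-12. employees 73 ≤ 77; provides personal fitness instruction → Annual Permit not required.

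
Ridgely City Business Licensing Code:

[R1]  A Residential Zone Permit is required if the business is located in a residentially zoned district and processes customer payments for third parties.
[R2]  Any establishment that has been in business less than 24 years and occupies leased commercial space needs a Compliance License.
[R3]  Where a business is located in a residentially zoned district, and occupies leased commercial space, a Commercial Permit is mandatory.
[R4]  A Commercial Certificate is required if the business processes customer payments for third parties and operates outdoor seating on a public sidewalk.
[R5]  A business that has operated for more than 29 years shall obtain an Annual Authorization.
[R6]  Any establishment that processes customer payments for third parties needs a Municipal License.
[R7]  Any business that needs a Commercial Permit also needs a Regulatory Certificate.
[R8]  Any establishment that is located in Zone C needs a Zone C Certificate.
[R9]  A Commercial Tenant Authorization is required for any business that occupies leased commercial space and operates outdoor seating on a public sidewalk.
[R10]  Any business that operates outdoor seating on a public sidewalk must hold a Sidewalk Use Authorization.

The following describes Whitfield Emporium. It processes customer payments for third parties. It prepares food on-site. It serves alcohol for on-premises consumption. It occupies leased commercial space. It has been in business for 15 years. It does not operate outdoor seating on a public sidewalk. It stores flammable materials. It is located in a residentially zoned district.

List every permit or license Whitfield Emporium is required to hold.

[R1] is located in a residentially zoned district; processes customer payments for third parties → Residential Zone Permit required.
[R2] years in business 15 < 24; occupies leased commercial space → Compliance License required.
[R3] is located in a residentially zoned district; occupies leased commercial space → Commercial Permit required.
[R4] processes customer payments for third parties; does not operate outdoor seating on a public sidewalk → Commercial Certificate not required.
[R5] years in business 15 ≤ 29 → Annual Authorization not required.
[R6] processes customer payments for third parties → Municipal License required.
[R7] Commercial Permit is required → Regulatory Certificate also required.
[R8] is located in a residentially zoned district (not: is located in Zone C) → Zone C Certificate not required.
[R9] occupies leased commercial space; does not operate outdoor seating on a public sidewalk → Commercial Tenant Authorization not required.
[R10] does not operate outdoor seating on a public sidewalk → Sidewalk Use Authorization not required.

Commercial Permit, Compliance License, Municipal License, Regulatory Certificate, Residential Zone Permit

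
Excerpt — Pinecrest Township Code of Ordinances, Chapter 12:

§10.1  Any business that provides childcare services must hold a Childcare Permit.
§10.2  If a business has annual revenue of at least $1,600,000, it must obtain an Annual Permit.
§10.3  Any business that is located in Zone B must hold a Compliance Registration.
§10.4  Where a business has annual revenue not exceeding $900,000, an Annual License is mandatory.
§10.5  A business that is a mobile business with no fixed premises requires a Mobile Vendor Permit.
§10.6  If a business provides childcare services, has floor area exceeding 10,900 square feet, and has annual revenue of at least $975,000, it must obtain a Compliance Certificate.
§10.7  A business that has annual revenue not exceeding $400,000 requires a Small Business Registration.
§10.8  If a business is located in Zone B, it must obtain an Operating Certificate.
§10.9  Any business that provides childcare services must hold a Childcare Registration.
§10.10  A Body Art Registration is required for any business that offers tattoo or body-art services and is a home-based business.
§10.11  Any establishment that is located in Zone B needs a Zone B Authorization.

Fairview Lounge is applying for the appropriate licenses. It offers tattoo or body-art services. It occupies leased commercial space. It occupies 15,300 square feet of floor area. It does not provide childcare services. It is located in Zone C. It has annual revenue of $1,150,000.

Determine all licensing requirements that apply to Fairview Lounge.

§10.1 does not provide childcare services → Childcare Permit not required.
§10.2 revenue $1,150,000 < $1,600,000 → Annual Permit not required.
§10.3 is located in Zone C (not: is located in Zone B) → Compliance Registration not required.
§10.4 revenue $1,150,000 > $900,000 → Annual License not required.
§10.5 occupies leased commercial space (not: is a mobile business with no fixed premises) → Mobile Vendor Permit not required.
§10.6 does not provide childcare services; floor area 15,300 square feet > 10,900 square feet; revenue $1,150,000 ≥ $975,000 → Compliance Certificate not required.
§10.7 revenue $1,150,000 > $400,000 → Small Business Registration not required.
§10.8 is located in Zone C (not: is located in Zone B) → Operating Certificate not required.
§10.9 does not provide childcare services → Childcare Registration not required.
§10.10 offers tattoo or body-art services; occupies leased commercial space (not: is a home-based business) → Body Art Registration not required.
§10.11 is located in Zone C (not: is located in Zone B) → Zone B Authorization not required.

None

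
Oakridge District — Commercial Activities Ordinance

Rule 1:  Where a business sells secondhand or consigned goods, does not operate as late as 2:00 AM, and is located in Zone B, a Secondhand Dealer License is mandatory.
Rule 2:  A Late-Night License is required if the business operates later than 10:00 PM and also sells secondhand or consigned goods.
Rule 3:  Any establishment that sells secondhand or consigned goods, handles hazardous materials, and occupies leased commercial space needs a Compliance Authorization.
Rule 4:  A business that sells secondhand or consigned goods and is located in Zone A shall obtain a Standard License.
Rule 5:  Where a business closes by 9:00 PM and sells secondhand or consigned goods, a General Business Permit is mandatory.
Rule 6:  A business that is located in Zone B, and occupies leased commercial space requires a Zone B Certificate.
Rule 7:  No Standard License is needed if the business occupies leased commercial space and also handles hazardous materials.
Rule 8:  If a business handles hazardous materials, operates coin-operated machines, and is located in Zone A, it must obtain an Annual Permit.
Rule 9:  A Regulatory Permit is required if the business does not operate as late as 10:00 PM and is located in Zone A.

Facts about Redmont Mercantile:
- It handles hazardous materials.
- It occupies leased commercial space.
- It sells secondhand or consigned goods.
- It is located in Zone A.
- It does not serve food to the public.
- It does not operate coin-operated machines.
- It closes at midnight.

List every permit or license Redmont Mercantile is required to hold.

Rule 1: sells secondhand or consigned goods; closes midnight, at/before 2:00 AM; is located in Zone A (not: is located in Zone B) → Secondhand Dealer License not required.
Rule 2: closes midnight, after 10:00 PM; sells secondhand or consigned goods → Late-Night License required.
Rule 3: sells secondhand or consigned goods; handles hazardous materials; occupies leased commercial space → Compliance Authorization required.
Rule 4: sells secondhand or consigned goods; is located in Zone A → Standard License required.
Rule 5: closes midnight, after 9:00 PM; sells secondhand or consigned goods → General Business Permit not required.
Rule 6: is located in Zone A (not: is located in Zone B); occupies leased commercial space → Zone B Certificate not required.
Rule 7: occupies leased commercial space; handles hazardous materials → exempt from Standard License.
Rule 8: handles hazardous materials; does not operate coin-operated machines; is located in Zone A → Annual Permit not required.
Rule 9: closes midnight, after 10:00 PM; is located in Zone A → Regulatory Permit not required.

Compliance Authorization, Late-Night License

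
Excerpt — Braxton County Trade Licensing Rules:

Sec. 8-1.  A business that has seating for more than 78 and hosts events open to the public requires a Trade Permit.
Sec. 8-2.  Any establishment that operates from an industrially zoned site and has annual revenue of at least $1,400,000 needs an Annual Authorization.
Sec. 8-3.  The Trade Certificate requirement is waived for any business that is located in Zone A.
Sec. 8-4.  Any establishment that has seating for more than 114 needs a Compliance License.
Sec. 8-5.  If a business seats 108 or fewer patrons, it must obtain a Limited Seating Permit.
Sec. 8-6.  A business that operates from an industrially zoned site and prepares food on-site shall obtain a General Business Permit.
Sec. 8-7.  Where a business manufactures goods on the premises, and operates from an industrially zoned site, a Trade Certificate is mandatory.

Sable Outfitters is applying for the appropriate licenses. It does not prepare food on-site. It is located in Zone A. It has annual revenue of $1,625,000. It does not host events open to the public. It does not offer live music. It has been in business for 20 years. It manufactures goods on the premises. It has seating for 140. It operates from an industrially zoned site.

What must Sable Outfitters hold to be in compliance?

Sec. 8-1. seating 140 > 78; does not host events open to the public → Trade Permit not required.
Sec. 8-2. operates from an industrially zoned site; revenue $1,625,000 ≥ $1,400,000 → Annual Authorization required.
Sec. 8-3. is located in Zone A → exempt from Trade Certificate.
Sec. 8-4. seating 140 > 114 → Compliance License required.
Sec. 8-5. seating 140 > 108 → Limited Seating Permit not required.
Sec. 8-6. operates from an industrially zoned site; does not prepare food on-site → General Business Permit not required.
Sec. 8-7. manufactures goods on the premises; operates from an industrially zoned site → Trade Certificate required.

Annual Authorization, Compliance License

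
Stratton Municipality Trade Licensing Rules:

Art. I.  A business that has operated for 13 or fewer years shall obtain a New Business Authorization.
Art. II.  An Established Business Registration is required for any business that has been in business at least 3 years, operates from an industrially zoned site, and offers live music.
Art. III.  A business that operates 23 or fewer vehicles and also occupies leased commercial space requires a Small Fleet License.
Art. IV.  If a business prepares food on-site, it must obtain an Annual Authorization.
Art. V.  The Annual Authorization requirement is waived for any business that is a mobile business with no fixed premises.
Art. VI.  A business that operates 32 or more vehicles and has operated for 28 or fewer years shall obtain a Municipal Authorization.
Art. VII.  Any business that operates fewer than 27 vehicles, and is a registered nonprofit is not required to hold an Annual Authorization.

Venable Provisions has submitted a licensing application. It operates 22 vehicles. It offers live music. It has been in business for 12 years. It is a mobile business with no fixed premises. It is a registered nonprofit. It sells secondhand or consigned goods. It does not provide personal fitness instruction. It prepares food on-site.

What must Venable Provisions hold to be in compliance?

Art. I. years in business 12 ≤ 13 → New Business Authorization required.
Art. II. years in business 12 ≥ 3; is a mobile business with no fixed premises (not: operates from an industrially zoned site); offers live music → Established Business Registration not required.
Art. III. vehicles 22 ≤ 23; is a mobile business with no fixed premises (not: occupies leased commercial space) → Small Fleet License not required.
Art. IV. prepares food on-site → Annual Authorization required.
Art. V. is a mobile business with no fixed premises → exempt from Annual Authorization.
Art. VI. vehicles 22 < 32; years in business 12 ≤ 28 → Municipal Authorization not required.
Art. VII. vehicles 22 < 27; is a registered nonprofit → exempt from Annual Authorization.

New Business Authorization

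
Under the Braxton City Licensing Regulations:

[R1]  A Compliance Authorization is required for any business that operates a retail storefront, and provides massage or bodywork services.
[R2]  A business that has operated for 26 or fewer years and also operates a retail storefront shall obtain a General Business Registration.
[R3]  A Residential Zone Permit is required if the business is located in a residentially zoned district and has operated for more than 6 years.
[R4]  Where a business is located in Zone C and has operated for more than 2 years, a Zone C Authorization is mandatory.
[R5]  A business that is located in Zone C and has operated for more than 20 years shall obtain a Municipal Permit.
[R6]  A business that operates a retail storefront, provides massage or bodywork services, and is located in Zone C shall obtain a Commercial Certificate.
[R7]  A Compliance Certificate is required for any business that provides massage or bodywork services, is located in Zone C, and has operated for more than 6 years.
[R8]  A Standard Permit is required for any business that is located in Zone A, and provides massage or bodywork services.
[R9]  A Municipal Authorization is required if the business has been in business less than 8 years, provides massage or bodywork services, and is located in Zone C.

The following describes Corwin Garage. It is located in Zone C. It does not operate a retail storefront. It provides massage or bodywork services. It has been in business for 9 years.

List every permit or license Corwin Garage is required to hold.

[R1] does not operate a retail storefront; provides massage or bodywork services → Compliance Authorization not required.
[R2] years in business 9 ≤ 26; does not operate a retail storefront → General Business Registration not required.
[R3] is located in Zone C (not: is located in a residentially zoned district); years in business 9 > 6 → Residential Zone Permit not required.
[R4] is located in Zone C; years in business 9 > 2 → Zone C Authorization required.
[R5] is located in Zone C; years in business 9 ≤ 20 → Municipal Permit not required.
[R6] does not operate a retail storefront; provides massage or bodywork services; is located in Zone C → Commercial Certificate not required.
[R7] provides massage or bodywork services; is located in Zone C; years in business 9 > 6 → Compliance Certificate required.
[R8] is located in Zone C (not: is located in Zone A); provides massage or bodywork services → Standard Permit not required.
[R9] years in business 9 ≥ 8; provides massage or bodywork services; is located in Zone C → Municipal Authorization not required.

Compliance Certificate, Zone C Authorization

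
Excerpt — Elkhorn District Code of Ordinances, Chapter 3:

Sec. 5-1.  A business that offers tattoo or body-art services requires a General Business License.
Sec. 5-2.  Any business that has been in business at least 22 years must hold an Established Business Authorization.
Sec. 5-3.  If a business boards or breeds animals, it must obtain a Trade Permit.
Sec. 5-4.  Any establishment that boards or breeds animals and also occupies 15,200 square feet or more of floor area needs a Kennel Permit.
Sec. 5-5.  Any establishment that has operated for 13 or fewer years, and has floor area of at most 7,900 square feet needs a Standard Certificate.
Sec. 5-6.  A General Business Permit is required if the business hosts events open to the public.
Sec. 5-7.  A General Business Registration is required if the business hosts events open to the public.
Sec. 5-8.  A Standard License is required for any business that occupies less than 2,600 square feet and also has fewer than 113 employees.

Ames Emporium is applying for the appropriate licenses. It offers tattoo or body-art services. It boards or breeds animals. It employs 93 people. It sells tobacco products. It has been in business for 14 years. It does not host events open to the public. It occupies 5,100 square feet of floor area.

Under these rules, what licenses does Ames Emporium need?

Sec. 5-1. offers tattoo or body-art services → General Business License required.
Sec. 5-2. years in business 14 < 22 → Established Business Authorization not required.
Sec. 5-3. boards or breeds animals → Trade Permit required.
Sec. 5-4. boards or breeds animals; floor area 5,100 square feet < 15,200 square feet → Kennel Permit not required.
Sec. 5-5. years in business 14 > 13; floor area 5,100 square feet ≤ 7,900 square feet → Standard Certificate not required.
Sec. 5-6. does not host events open to the public → General Business Permit not required.
Sec. 5-7. does not host events open to the public → General Business Registration not required.
Sec. 5-8. floor area 5,100 square feet ≥ 2,600 square feet; employees 93 < 113 → Standard License not required.

General Business License, Trade Permit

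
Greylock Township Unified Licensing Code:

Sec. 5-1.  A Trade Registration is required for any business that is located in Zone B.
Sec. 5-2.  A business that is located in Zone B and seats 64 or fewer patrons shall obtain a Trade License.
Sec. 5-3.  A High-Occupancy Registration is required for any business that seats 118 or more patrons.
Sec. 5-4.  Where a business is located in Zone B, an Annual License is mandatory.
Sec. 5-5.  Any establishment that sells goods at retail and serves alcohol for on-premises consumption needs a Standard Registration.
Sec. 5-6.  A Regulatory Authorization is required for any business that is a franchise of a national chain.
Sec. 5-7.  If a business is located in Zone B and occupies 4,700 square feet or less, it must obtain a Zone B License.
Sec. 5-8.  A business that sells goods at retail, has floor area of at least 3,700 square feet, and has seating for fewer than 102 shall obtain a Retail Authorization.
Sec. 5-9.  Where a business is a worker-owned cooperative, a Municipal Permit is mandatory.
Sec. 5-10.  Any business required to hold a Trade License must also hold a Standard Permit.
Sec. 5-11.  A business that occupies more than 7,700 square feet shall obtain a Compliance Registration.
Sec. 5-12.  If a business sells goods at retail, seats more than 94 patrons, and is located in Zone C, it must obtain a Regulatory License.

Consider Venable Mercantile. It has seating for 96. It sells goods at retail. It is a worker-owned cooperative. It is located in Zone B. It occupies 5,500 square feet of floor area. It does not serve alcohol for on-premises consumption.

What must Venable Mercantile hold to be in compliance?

Sec. 5-1. is located in Zone B → Trade Registration required.
Sec. 5-2. is located in Zone B; seating 96 > 64 → Trade License not required.
Sec. 5-3. seating 96 < 118 → High-Occupancy Registration not required.
Sec. 5-4. is located in Zone B → Annual License required.
Sec. 5-5. sells goods at retail; does not serve alcohol for on-premises consumption → Standard Registration not required.
Sec. 5-6. is a worker-owned cooperative (not: is a franchise of a national chain) → Regulatory Authorization not required.
Sec. 5-7. is located in Zone B; floor area 5,500 square feet > 4,700 square feet → Zone B License not required.
Sec. 5-8. sells goods at retail; floor area 5,500 square feet ≥ 3,700 square feet; seating 96 < 102 → Retail Authorization required.
Sec. 5-9. is a worker-owned cooperative → Municipal Permit required.
Sec. 5-10. Trade License is not required → no effect.
Sec. 5-11. floor area 5,500 square feet ≤ 7,700 square feet → Compliance Registration not required.
Sec. 5-12. sells goods at retail; seating 96 > 94; is located in Zone B (not: is located in Zone C) → Regulatory License not required.

Annual License, Municipal Permit, Retail Authorization, Trade Registration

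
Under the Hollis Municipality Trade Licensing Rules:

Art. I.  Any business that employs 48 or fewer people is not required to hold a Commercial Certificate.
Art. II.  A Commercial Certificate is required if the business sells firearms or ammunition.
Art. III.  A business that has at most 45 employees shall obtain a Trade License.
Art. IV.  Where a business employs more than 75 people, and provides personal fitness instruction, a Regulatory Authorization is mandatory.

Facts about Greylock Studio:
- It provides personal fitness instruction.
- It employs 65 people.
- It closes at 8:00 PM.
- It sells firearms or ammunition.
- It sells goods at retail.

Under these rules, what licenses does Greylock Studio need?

Commercial Certificate

Art. I. employees 65 > 48 → Commercial Certificate exemption does not apply.
Art. II. sells firearms or ammunition → Commercial Certificate required.
Art. III. employees 65 > 45 → Trade License not required.
Art. IV. employees 65 ≤ 75; provides personal fitness instruction → Regulatory Authorization not required.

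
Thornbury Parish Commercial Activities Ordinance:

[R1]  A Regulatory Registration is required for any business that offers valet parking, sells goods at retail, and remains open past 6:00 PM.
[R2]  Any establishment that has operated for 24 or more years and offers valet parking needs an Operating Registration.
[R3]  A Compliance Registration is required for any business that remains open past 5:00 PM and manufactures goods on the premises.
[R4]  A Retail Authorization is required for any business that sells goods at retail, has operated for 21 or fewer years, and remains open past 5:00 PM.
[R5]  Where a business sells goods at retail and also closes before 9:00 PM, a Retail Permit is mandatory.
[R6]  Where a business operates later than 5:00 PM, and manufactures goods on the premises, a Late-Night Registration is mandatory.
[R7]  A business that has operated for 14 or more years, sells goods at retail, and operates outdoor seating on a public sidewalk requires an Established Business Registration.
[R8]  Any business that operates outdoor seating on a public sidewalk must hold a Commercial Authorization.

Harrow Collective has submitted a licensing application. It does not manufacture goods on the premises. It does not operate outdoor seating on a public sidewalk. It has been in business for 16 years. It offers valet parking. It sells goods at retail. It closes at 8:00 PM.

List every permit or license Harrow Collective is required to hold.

[R1] offers valet parking; sells goods at retail; closes 8:00 PM, after 6:00 PM → Regulatory Registration required.
[R2] years in business 16 < 24; offers valet parking → Operating Registration not required.
[R3] closes 8:00 PM, after 5:00 PM; does not manufacture goods on the premises → Compliance Registration not required.
[R4] sells goods at retail; years in business 16 ≤ 21; closes 8:00 PM, after 5:00 PM → Retail Authorization required.
[R5] sells goods at retail; closes 8:00 PM, at/before 9:00 PM → Retail Permit required.
[R6] closes 8:00 PM, after 5:00 PM; does not manufacture goods on the premises → Late-Night Registration not required.
[R7] years in business 16 ≥ 14; sells goods at retail; does not operate outdoor seating on a public sidewalk → Established Business Registration not required.
[R8] does not operate outdoor seating on a public sidewalk → Commercial Authorization not required.

Regulatory Registration, Retail Authorization, Retail Permit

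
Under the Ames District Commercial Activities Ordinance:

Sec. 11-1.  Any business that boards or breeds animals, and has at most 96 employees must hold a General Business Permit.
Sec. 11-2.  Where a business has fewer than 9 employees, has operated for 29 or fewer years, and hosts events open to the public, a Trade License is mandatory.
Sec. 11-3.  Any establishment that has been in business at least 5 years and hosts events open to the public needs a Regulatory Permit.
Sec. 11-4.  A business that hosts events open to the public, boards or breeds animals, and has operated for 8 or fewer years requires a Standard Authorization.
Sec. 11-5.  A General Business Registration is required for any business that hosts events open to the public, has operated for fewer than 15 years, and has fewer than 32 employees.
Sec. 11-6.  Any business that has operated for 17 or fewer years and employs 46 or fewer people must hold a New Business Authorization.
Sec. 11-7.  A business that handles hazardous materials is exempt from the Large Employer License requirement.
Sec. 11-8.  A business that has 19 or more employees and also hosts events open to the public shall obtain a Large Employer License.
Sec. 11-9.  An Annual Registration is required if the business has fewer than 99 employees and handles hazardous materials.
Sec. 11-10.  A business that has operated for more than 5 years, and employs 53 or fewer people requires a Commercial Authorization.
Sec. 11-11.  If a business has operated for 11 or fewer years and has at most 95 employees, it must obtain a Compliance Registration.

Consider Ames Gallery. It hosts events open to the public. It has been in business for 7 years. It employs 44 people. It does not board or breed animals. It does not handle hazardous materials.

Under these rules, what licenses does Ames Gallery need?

Sec. 11-1. does not board or breed animals; employees 44 ≤ 96 → General Business Permit not required.
Sec. 11-2. employees 44 ≥ 9; years in business 7 ≤ 29; hosts events open to the public → Trade License not required.
Sec. 11-3. years in business 7 ≥ 5; hosts events open to the public → Regulatory Permit required.
Sec. 11-4. hosts events open to the public; does not board or breed animals; years in business 7 ≤ 8 → Standard Authorization not required.
Sec. 11-5. hosts events open to the public; years in business 7 < 15; employees 44 ≥ 32 → General Business Registration not required.
Sec. 11-6. years in business 7 ≤ 17; employees 44 ≤ 46 → New Business Authorization required.
Sec. 11-7. does not handle hazardous materials → Large Employer License exemption does not apply.
Sec. 11-8. employees 44 ≥ 19; hosts events open to the public → Large Employer License required.
Sec. 11-9. employees 44 < 99; does not handle hazardous materials → Annual Registration not required.
Sec. 11-10. years in business 7 > 5; employees 44 ≤ 53 → Commercial Authorization required.
Sec. 11-11. years in business 7 ≤ 11; employees 44 ≤ 95 → Compliance Registration required.

Commercial Authorization, Compliance Registration, Large Employer License, New Business Authorization, Regulatory Permit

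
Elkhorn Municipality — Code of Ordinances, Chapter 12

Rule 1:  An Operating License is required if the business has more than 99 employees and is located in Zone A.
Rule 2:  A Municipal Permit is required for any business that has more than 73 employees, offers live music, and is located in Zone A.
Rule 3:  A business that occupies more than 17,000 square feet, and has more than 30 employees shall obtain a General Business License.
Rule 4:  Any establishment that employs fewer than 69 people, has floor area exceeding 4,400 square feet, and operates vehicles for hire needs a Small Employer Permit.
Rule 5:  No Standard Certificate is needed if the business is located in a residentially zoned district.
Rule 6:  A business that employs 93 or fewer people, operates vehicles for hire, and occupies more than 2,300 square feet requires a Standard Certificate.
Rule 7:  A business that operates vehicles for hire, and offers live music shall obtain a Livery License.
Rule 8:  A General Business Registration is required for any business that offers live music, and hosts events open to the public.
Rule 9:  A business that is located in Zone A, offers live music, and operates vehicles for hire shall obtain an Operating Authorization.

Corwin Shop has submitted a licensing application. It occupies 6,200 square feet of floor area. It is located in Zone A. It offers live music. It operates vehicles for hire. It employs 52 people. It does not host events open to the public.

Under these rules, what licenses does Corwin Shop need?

Livery License, Operating Authorization, Small Employer Permit, Standard Certificate

Rule 1: employees 52 ≤ 99; is located in Zone A → Operating License not required.
Rule 2: employees 52 ≤ 73; offers live music; is located in Zone A → Municipal Permit not required.
Rule 3: floor area 6,200 square feet ≤ 17,000 square feet; employees 52 > 30 → General Business License not required.
Rule 4: employees 52 < 69; floor area 6,200 square feet > 4,400 square feet; operates vehicles for hire → Small Employer Permit required.
Rule 5: is located in Zone A (not: is located in a residentially zoned district) → Standard Certificate exemption does not apply.
Rule 6: employees 52 ≤ 93; operates vehicles for hire; floor area 6,200 square feet > 2,300 square feet → Standard Certificate required.
Rule 7: operates vehicles for hire; offers live music → Livery License required.
Rule 8: offers live music; does not host events open to the public → General Business Registration not required.
Rule 9: is located in Zone A; offers live music; operates vehicles for hire → Operating Authorization required.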